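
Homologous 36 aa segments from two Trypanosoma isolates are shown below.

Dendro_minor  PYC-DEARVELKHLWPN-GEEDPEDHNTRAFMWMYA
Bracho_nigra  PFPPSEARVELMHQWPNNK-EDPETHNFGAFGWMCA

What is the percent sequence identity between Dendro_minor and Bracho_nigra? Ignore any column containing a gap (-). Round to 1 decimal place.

66.7%

Excluding the 3 gap columns leaves 33 comparable sites.
The sequences differ at positions 2 (Y/F), 3 (C/P), 5 (D/S), 12 (K/M), 14 (L/Q), 19 (G/K), 25 (D/T), 28 (T/F), 29 (R/G), 32 (M/G), 35 (Y/C).
22 of the 33 comparable sites match, so the percent identity is 22/33 × 100 = 66.7%.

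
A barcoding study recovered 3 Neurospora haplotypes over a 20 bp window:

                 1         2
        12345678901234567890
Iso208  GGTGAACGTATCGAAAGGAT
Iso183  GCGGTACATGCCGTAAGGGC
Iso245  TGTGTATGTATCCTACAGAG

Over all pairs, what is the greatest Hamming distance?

12

Pairwise Hamming distances:
  Iso208 vs Iso183: 9
  Iso208 vs Iso245: 8
  Iso183 vs Iso245: 12
The largest is 12, between Iso183 and Iso245.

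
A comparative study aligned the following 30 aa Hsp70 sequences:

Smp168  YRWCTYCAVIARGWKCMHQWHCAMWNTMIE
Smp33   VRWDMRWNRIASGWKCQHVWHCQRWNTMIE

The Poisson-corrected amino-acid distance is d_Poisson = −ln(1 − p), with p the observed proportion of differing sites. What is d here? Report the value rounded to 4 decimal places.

The sequences differ at positions 1 (Y/V), 4 (C/D), 5 (T/M), 6 (Y/R), 7 (C/W), 8 (A/N), 9 (V/R), 12 (R/S), 17 (M/Q), 19 (Q/V), 23 (A/Q), 24 (M/R).
p = 12/30 = 0.400000.
d = −ln(1 − 0.400000) = −ln(0.600000) = 0.5108.

0.5108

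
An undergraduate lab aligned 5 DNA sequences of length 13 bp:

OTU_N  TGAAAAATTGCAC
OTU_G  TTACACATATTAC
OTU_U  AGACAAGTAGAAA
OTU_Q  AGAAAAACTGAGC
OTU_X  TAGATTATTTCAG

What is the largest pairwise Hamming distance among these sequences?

Pairwise Hamming distances:
  OTU_N vs OTU_G: 6
  OTU_N vs OTU_U: 6
  OTU_N vs OTU_Q: 4
  OTU_N vs OTU_X: 6
  OTU_G vs OTU_U: 7
  OTU_G vs OTU_Q: 9
  OTU_G vs OTU_X: 8
  OTU_U vs OTU_Q: 6
  OTU_U vs OTU_X: 11
  OTU_Q vs OTU_X: 10
The largest is 11, between OTU_U and OTU_X.

11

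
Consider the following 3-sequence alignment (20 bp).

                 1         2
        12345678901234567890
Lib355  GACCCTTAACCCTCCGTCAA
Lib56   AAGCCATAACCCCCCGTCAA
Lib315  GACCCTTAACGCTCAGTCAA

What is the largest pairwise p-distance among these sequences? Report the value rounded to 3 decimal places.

0.300

Pairwise Hamming distances:
  Lib355 vs Lib56: 4
  Lib355 vs Lib315: 2
  Lib56 vs Lib315: 6
The largest is 6 mismatches, between Lib56 and Lib315; p = 6/20 = 0.300.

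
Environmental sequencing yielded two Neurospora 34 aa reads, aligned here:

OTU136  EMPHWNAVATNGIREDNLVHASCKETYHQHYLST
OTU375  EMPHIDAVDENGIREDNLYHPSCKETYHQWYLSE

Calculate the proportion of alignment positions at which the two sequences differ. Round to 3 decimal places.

0.235

Differing sites — 5:W/I; 6:N/D; 9:A/D; 10:T/E; 19:V/Y; 21:A/P; 30:H/W; 34:T/E.
There are 8 differences over 34 sites, so p = 8/34 = 0.235.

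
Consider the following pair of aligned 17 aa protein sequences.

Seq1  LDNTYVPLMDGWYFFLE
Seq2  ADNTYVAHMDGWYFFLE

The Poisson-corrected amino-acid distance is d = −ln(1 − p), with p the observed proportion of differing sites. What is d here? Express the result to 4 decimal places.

The sequences differ at positions 1 (L/A), 7 (P/A), 8 (L/H).
p = 3/17 = 0.176471.
d = −ln(1 − 0.176471) = −ln(0.823529) = 0.1942.

0.1942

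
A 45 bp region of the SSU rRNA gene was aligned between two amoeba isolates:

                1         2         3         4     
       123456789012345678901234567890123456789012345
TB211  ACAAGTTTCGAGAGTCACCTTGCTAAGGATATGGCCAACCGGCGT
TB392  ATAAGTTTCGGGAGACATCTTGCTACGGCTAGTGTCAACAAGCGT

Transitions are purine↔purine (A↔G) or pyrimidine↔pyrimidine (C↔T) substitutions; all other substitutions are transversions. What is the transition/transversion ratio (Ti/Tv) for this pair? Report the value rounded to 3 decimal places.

Differing sites — 2:C/T (Ti); 11:A/G (Ti); 15:T/A (Tv); 18:C/T (Ti); 26:A/C (Tv); 29:A/C (Tv); 32:T/G (Tv); 33:G/T (Tv); 35:C/T (Ti); 40:C/A (Tv); 41:G/A (Ti).
Of the 11 differences, 5 transitions and 6 transversions, so Ti/Tv = 5/6 = 0.833.

0.833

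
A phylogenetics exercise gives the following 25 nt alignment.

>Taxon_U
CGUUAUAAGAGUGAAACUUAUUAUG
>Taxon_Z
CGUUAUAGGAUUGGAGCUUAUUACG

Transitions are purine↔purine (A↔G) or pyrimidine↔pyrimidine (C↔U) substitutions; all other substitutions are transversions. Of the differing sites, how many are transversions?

1

The sequences differ at positions 8 (A/G, transition), 11 (G/U, transversion), 14 (A/G, transition), 16 (A/G, transition), 24 (U/C, transition).
Of the 5 differences, 4 transitions and 1 transversion, so the answer is 1.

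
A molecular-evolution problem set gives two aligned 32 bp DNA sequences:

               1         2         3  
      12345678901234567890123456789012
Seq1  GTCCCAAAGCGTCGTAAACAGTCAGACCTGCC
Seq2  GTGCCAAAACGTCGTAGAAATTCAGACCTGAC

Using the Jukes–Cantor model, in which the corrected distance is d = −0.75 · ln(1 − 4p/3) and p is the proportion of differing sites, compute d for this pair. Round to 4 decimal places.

0.2158

Mismatches occur at site 3 (C↔G), site 9 (G↔A), site 17 (A↔G), site 19 (C↔A), site 21 (G↔T), site 31 (C↔A).
p = 6/32 = 0.187500.
d = −0.75 · ln(1 − (4/3)·0.187500) = −0.75 · ln(0.750000) = −0.75 · (-0.287682) = 0.2158.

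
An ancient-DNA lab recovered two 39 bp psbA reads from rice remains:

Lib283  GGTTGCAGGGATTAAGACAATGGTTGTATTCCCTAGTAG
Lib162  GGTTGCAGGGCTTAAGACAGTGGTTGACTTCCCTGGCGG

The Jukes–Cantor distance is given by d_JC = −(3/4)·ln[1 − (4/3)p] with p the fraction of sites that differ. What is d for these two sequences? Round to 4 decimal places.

The sequences differ at positions 11 (A/C), 20 (A/G), 27 (T/A), 28 (A/C), 35 (A/G), 37 (T/C), 38 (A/G).
p = 7/39 = 0.179487.
d = −0.75 · ln(1 − (4/3)·0.179487) = −0.75 · ln(0.760684) = −0.75 · (-0.273537) = 0.2052.

0.2052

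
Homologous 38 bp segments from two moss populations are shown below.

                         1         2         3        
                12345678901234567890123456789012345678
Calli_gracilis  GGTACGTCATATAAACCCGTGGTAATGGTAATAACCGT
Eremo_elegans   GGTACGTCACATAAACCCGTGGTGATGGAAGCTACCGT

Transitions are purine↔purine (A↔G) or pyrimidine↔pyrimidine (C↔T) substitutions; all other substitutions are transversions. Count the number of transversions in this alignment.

Mismatches occur at site 10 (T→C, transition), site 24 (A→G, transition), site 29 (T→A, transversion), site 31 (A→G, transition), site 32 (T→C, transition), site 33 (A→T, transversion).
Of the 6 differences, 4 transitions and 2 transversions, so the answer is 2.

2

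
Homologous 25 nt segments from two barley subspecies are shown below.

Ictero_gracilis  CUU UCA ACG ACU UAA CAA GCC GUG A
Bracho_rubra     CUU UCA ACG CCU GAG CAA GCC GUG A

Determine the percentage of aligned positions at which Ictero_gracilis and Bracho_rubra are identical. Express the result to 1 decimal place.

Mismatches occur at site 10 (A/C), site 13 (U/G), site 15 (A/G).
22 of the 25 sites match, so the percent identity is 22/25 × 100 = 88.0%.

88.0%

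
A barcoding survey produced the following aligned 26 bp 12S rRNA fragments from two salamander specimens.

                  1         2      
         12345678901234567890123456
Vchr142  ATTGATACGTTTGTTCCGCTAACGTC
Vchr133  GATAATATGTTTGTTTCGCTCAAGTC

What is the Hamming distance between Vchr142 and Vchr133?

7

Differing sites — 1:A/G; 2:T/A; 4:G/A; 8:C/T; 16:C/T; 21:A/C; 23:C/A.
That gives 7 mismatches out of 26 aligned sites, so the Hamming distance is 7.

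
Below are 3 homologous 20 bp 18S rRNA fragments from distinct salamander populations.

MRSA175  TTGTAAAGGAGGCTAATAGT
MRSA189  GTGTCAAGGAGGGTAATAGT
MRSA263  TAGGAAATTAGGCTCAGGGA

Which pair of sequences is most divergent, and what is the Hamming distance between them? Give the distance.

11

Pairwise Hamming distances:
  MRSA175 vs MRSA189: 3
  MRSA175 vs MRSA263: 8
  MRSA189 vs MRSA263: 11
The largest is 11, between MRSA189 and MRSA263.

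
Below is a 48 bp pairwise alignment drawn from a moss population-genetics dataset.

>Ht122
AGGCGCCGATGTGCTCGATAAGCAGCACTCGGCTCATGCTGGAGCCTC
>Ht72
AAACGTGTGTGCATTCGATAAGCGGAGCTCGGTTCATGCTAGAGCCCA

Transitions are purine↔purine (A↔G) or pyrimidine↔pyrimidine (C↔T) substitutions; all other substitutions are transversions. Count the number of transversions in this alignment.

4

Mismatches occur at site 2 (G↔A, transition), site 3 (G↔A, transition), site 6 (C↔T, transition), site 7 (C↔G, transversion), site 8 (G↔T, transversion), site 9 (A↔G, transition), site 12 (T↔C, transition), site 13 (G↔A, transition), site 14 (C↔T, transition), site 24 (A↔G, transition), site 26 (C↔A, transversion), site 27 (A↔G, transition), site 33 (C↔T, transition), site 41 (G↔A, transition), site 47 (T↔C, transition), site 48 (C↔A, transversion).
Of the 16 differences, 12 transitions and 4 transversions, so the answer is 4.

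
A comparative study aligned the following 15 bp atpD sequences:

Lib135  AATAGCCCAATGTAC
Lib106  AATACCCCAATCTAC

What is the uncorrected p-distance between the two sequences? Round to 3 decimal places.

Mismatches occur at site 5 (G↔C), site 12 (G↔C).
There are 2 differences over 15 sites, so p = 2/15 = 0.133.

0.133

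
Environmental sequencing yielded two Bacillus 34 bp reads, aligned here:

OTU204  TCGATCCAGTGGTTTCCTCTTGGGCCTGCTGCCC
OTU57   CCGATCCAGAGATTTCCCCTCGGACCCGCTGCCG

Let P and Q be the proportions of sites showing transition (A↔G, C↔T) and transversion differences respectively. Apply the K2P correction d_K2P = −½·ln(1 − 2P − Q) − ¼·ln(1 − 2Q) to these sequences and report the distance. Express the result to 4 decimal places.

The sequences differ at positions 1 (T/C, transition), 10 (T/A, transversion), 12 (G/A, transition), 18 (T/C, transition), 21 (T/C, transition), 24 (G/A, transition), 27 (T/C, transition), 34 (C/G, transversion).
Of the 8 differences, 6 transitions and 2 transversions over 34 sites: P = 6/34 = 0.176471, Q = 2/34 = 0.058824.
d = −0.5·ln(0.588234) − 0.25·ln(0.882352) = −0.5·(-0.530630) − 0.25·(-0.125164) = 0.2966.

0.2966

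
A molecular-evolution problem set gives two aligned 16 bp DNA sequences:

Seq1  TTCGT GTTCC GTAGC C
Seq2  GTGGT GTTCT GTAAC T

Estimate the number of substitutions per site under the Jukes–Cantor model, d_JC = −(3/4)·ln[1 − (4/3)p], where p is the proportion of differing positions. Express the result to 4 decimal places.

Differing sites — 1:T/G; 3:C/G; 10:C/T; 14:G/A; 16:C/T.
p = 5/16 = 0.312500.
d = −0.75 · ln(1 − (4/3)·0.312500) = −0.75 · ln(0.583333) = −0.75 · (-0.538997) = 0.4042.

0.4042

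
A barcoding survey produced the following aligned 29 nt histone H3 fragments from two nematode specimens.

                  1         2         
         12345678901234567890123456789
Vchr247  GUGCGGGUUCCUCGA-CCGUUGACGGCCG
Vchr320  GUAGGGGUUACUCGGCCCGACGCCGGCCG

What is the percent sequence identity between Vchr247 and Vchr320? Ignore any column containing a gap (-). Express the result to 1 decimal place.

75.0%

Excluding the 1 gap column leaves 28 comparable sites.
Differing sites — 3:G/A; 4:C/G; 10:C/A; 15:A/G; 20:U/A; 21:U/C; 23:A/C.
21 of the 28 comparable sites match, so the percent identity is 21/28 × 100 = 75.0%.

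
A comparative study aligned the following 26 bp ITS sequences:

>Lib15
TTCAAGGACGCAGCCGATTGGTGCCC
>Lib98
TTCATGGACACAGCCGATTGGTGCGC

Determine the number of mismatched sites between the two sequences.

Mismatches occur at site 5 (A/T), site 10 (G/A), site 25 (C/G).
That gives 3 mismatches out of 26 aligned sites, so the Hamming distance is 3.

3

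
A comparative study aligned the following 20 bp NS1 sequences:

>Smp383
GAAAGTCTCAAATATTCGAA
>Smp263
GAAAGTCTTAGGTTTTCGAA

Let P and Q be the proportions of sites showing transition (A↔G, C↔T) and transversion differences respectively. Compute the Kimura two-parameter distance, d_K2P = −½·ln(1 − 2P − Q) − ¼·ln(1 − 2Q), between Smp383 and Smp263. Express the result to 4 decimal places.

Mismatches occur at site 9 (C↔T, transition), site 11 (A↔G, transition), site 12 (A↔G, transition), site 14 (A↔T, transversion).
Of the 4 differences, 3 transitions and 1 transversion over 20 sites: P = 3/20 = 0.150000, Q = 1/20 = 0.050000.
d = −0.5·ln(0.650000) − 0.25·ln(0.900000) = −0.5·(-0.430783) − 0.25·(-0.105361) = 0.2417.

0.2417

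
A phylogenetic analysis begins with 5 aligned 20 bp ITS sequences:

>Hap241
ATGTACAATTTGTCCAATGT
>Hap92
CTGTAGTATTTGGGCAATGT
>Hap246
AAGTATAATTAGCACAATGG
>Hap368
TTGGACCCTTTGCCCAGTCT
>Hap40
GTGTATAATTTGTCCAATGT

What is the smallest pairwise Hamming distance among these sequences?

2

Pairwise Hamming distances:
  Hap241 vs Hap92: 5
  Hap241 vs Hap246: 6
  Hap241 vs Hap368: 7
  Hap241 vs Hap40: 2
  Hap92 vs Hap246: 8
  Hap92 vs Hap368: 9
  Hap92 vs Hap40: 5
  Hap246 vs Hap368: 11
  Hap246 vs Hap40: 6
  Hap368 vs Hap40: 8
The smallest is 2, between Hap241 and Hap40.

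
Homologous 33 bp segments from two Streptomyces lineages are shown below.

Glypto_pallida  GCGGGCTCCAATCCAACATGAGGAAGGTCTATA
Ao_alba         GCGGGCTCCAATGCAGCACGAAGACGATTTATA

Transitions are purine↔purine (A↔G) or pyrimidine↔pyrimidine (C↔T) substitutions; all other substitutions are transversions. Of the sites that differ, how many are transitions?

5

Mismatches occur at site 13 (C→G, transversion), site 16 (A→G, transition), site 19 (T→C, transition), site 22 (G→A, transition), site 25 (A→C, transversion), site 27 (G→A, transition), site 29 (C→T, transition).
Of the 7 differences, 5 transitions and 2 transversions, so the answer is 5.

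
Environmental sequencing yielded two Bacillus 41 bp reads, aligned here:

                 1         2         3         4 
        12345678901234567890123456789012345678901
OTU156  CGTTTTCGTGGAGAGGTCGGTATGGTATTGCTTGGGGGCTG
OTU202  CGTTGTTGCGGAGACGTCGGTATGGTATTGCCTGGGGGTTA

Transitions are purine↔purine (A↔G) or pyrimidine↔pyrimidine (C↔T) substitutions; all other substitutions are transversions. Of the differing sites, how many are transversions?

Differing sites — 5:T/G (Tv); 7:C/T (Ti); 9:T/C (Ti); 15:G/C (Tv); 32:T/C (Ti); 39:C/T (Ti); 41:G/A (Ti).
Of the 7 differences, 5 transitions and 2 transversions, so the answer is 2.

2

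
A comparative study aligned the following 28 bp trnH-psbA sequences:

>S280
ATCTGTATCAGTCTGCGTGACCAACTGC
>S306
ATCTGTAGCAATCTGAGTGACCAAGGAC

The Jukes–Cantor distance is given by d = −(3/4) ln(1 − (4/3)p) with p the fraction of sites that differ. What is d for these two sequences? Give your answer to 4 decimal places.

0.2524

Mismatches occur at site 8 (T→G), site 11 (G→A), site 16 (C→A), site 25 (C→G), site 26 (T→G), site 27 (G→A).
p = 6/28 = 0.214286.
d = −0.75 · ln(1 − (4/3)·0.214286) = −0.75 · ln(0.714285) = −0.75 · (-0.336473) = 0.2524.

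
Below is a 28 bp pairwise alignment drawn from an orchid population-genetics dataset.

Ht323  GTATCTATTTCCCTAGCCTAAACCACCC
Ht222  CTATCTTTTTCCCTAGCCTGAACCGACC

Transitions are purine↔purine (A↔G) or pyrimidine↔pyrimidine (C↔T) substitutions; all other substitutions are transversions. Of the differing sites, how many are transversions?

Mismatches occur at site 1 (G↔C, transversion), site 7 (A↔T, transversion), site 20 (A↔G, transition), site 25 (A↔G, transition), site 26 (C↔A, transversion).
Of the 5 differences, 2 transitions and 3 transversions, so the answer is 3.

3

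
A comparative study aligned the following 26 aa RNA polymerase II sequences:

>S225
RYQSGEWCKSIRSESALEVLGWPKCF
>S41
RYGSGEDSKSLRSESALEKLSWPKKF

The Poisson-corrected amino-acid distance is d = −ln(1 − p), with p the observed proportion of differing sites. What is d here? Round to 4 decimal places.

Mismatches occur at site 3 (Q↔G), site 7 (W↔D), site 8 (C↔S), site 11 (I↔L), site 19 (V↔K), site 21 (G↔S), site 25 (C↔K).
p = 7/26 = 0.269231.
d = −ln(1 − 0.269231) = −ln(0.730769) = 0.3137.

0.3137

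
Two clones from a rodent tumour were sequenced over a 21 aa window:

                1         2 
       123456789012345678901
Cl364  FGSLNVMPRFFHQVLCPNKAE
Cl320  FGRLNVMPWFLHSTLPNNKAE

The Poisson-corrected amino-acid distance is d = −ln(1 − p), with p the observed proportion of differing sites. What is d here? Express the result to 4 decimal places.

Differing sites — 3:S/R; 9:R/W; 11:F/L; 13:Q/S; 14:V/T; 16:C/P; 17:P/N.
p = 7/21 = 0.333333.
d = −ln(1 − 0.333333) = −ln(0.666667) = 0.4055.

0.4055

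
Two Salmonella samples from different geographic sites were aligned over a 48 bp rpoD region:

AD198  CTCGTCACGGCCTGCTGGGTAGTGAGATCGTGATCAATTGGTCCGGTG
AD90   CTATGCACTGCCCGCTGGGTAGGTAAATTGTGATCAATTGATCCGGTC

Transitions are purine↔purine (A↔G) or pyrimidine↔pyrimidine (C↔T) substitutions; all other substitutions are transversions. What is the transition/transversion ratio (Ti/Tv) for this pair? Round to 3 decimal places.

0.571

Differing sites — 3:C/A (Tv); 4:G/T (Tv); 5:T/G (Tv); 9:G/T (Tv); 13:T/C (Ti); 23:T/G (Tv); 24:G/T (Tv); 26:G/A (Ti); 29:C/T (Ti); 41:G/A (Ti); 48:G/C (Tv).
Of the 11 differences, 4 transitions and 7 transversions, so Ti/Tv = 4/7 = 0.571.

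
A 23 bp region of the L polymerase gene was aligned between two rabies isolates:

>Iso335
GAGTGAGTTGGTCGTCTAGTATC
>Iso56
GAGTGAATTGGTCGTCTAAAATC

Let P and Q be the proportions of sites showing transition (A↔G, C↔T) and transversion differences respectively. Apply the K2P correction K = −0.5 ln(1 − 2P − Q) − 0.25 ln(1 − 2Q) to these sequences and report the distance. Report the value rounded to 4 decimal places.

Mismatches occur at site 7 (G↔A, transition), site 19 (G↔A, transition), site 20 (T↔A, transversion).
Of the 3 differences, 2 transitions and 1 transversion over 23 sites: P = 2/23 = 0.086957, Q = 1/23 = 0.043478.
d = −0.5·ln(0.782608) − 0.25·ln(0.913044) = −0.5·(-0.245123) − 0.25·(-0.090971) = 0.1453.

0.1453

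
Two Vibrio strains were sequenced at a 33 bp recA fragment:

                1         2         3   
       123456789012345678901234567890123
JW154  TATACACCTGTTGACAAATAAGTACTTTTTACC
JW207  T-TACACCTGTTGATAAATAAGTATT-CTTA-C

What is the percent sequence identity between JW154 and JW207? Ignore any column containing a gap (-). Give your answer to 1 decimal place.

Excluding the 3 gap columns leaves 30 comparable sites.
The sequences differ at positions 15 (C/T), 25 (C/T), 28 (T/C).
27 of the 30 comparable sites match, so the percent identity is 27/30 × 100 = 90.0%.

90.0%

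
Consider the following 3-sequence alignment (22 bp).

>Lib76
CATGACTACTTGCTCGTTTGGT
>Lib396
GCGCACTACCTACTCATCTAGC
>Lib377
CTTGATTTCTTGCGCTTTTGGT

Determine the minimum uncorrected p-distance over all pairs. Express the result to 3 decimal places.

Pairwise Hamming distances:
  Lib76 vs Lib396: 10
  Lib76 vs Lib377: 5
  Lib396 vs Lib377: 13
The smallest is 5 mismatches, between Lib76 and Lib377; p = 5/22 = 0.227.

0.227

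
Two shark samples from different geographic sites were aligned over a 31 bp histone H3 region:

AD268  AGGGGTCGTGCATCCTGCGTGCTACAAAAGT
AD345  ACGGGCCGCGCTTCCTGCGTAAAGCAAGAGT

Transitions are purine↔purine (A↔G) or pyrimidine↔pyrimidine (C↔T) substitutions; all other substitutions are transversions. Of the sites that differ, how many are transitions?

Mismatches occur at site 2 (G↔C, transversion), site 6 (T↔C, transition), site 9 (T↔C, transition), site 12 (A↔T, transversion), site 21 (G↔A, transition), site 22 (C↔A, transversion), site 23 (T↔A, transversion), site 24 (A↔G, transition), site 28 (A↔G, transition).
Of the 9 differences, 5 transitions and 4 transversions, so the answer is 5.

5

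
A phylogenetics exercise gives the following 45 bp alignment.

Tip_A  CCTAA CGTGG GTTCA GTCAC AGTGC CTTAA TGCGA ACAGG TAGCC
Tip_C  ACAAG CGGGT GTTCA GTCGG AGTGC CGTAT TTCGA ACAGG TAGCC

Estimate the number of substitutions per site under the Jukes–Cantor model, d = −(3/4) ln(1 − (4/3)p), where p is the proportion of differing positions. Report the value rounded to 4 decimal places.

0.2635

Mismatches occur at site 1 (C→A), site 3 (T→A), site 5 (A→G), site 8 (T→G), site 10 (G→T), site 19 (A→G), site 20 (C→G), site 27 (T→G), site 30 (A→T), site 32 (G→T).
p = 10/45 = 0.222222.
d = −0.75 · ln(1 − (4/3)·0.222222) = −0.75 · ln(0.703704) = −0.75 · (-0.351397) = 0.2635.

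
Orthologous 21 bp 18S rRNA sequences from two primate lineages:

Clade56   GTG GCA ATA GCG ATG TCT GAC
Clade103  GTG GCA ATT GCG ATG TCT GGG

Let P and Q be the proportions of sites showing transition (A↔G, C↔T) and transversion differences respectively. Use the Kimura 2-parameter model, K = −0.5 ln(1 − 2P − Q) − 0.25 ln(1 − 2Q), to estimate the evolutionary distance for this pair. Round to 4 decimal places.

Differing sites — 9:A/T (Tv); 20:A/G (Ti); 21:C/G (Tv).
Of the 3 differences, 1 transition and 2 transversions over 21 sites: P = 1/21 = 0.047619, Q = 2/21 = 0.095238.
d = −0.5·ln(0.809524) − 0.25·ln(0.809524) = −0.5·(-0.211309) − 0.25·(-0.211309) = 0.1585.

0.1585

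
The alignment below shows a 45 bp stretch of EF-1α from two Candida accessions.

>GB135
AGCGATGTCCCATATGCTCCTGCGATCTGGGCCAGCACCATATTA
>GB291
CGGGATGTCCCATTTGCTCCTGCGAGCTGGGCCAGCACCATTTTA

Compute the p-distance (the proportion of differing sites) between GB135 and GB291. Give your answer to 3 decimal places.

0.111

The sequences differ at positions 1 (A/C), 3 (C/G), 14 (A/T), 26 (T/G), 42 (A/T).
There are 5 differences over 45 sites, so p = 5/45 = 0.111.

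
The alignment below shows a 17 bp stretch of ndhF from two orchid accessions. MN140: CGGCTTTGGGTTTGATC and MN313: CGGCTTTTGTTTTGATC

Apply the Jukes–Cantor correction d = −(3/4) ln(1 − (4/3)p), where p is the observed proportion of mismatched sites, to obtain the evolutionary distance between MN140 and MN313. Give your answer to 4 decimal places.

Mismatches occur at site 8 (G/T), site 10 (G/T).
p = 2/17 = 0.117647.
d = −0.75 · ln(1 − (4/3)·0.117647) = −0.75 · ln(0.843137) = −0.75 · (-0.170626) = 0.1280.

0.1280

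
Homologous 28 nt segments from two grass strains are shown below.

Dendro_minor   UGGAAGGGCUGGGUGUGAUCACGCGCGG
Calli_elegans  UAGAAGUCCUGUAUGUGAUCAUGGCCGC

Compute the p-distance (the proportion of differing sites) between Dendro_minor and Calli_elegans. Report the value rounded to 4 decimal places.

0.3214

Differing sites — 2:G/A; 7:G/U; 8:G/C; 12:G/U; 13:G/A; 22:C/U; 24:C/G; 25:G/C; 28:G/C.
There are 9 differences over 28 sites, so p = 9/28 = 0.3214.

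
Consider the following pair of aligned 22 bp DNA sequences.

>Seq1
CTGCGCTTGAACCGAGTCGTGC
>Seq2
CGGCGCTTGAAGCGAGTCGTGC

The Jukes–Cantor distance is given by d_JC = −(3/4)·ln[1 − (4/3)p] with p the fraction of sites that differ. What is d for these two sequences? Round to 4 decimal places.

Differing sites — 2:T/G; 12:C/G.
p = 2/22 = 0.090909.
d = −0.75 · ln(1 − (4/3)·0.090909) = −0.75 · ln(0.878788) = −0.75 · (-0.129212) = 0.0969.

0.0969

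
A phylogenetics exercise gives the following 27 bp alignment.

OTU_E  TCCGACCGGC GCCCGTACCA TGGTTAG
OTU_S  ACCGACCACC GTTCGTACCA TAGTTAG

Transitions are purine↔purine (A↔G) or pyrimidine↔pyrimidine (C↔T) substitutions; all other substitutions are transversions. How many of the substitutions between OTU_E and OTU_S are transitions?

The sequences differ at positions 1 (T/A, transversion), 8 (G/A, transition), 9 (G/C, transversion), 12 (C/T, transition), 13 (C/T, transition), 22 (G/A, transition).
Of the 6 differences, 4 transitions and 2 transversions, so the answer is 4.

4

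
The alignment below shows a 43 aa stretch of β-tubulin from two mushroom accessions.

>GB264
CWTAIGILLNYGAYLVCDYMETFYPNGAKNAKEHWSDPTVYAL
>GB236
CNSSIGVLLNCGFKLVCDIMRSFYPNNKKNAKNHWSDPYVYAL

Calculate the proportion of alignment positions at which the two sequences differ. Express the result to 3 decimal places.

0.326

The sequences differ at positions 2 (W/N), 3 (T/S), 4 (A/S), 7 (I/V), 11 (Y/C), 13 (A/F), 14 (Y/K), 19 (Y/I), 21 (E/R), 22 (T/S), 27 (G/N), 28 (A/K), 33 (E/N), 39 (T/Y).
There are 14 differences over 43 sites, so p = 14/43 = 0.326.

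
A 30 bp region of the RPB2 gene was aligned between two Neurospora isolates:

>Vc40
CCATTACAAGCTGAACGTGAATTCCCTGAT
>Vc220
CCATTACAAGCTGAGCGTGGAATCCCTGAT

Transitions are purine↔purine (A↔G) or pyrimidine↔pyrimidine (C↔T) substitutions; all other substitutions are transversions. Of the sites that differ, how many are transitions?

2

The sequences differ at positions 15 (A/G, transition), 20 (A/G, transition), 22 (T/A, transversion).
Of the 3 differences, 2 transitions and 1 transversion, so the answer is 2.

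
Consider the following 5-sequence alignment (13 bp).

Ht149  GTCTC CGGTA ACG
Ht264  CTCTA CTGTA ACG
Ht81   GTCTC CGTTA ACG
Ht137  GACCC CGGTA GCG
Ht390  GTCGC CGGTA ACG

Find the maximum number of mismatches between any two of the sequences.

Pairwise Hamming distances:
  Ht149 vs Ht264: 3
  Ht149 vs Ht81: 1
  Ht149 vs Ht137: 3
  Ht149 vs Ht390: 1
  Ht264 vs Ht81: 4
  Ht264 vs Ht137: 6
  Ht264 vs Ht390: 4
  Ht81 vs Ht137: 4
  Ht81 vs Ht390: 2
  Ht137 vs Ht390: 3
The largest is 6, between Ht264 and Ht137.

6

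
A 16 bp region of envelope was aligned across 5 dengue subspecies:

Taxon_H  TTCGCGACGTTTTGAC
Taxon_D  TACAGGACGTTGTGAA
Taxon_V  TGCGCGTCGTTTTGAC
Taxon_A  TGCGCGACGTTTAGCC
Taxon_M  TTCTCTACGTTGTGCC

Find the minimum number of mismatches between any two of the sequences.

2

Pairwise Hamming distances:
  Taxon_H vs Taxon_D: 5
  Taxon_H vs Taxon_V: 2
  Taxon_H vs Taxon_A: 3
  Taxon_H vs Taxon_M: 4
  Taxon_D vs Taxon_V: 6
  Taxon_D vs Taxon_A: 7
  Taxon_D vs Taxon_M: 6
  Taxon_V vs Taxon_A: 3
  Taxon_V vs Taxon_M: 6
  Taxon_A vs Taxon_M: 5
The smallest is 2, between Taxon_H and Taxon_V.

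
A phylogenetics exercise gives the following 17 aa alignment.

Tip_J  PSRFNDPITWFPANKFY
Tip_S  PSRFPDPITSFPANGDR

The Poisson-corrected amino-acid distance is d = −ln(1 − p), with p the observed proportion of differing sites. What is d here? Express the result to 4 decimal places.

Mismatches occur at site 5 (N/P), site 10 (W/S), site 15 (K/G), site 16 (F/D), site 17 (Y/R).
p = 5/17 = 0.294118.
d = −ln(1 − 0.294118) = −ln(0.705882) = 0.3483.

0.3483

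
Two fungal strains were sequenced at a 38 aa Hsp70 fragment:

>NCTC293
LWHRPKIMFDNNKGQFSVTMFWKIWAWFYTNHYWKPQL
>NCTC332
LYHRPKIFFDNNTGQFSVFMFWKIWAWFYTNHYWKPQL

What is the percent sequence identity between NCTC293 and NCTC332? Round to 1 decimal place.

89.5%

The sequences differ at positions 2 (W/Y), 8 (M/F), 13 (K/T), 19 (T/F).
34 of the 38 sites match, so the percent identity is 34/38 × 100 = 89.5%.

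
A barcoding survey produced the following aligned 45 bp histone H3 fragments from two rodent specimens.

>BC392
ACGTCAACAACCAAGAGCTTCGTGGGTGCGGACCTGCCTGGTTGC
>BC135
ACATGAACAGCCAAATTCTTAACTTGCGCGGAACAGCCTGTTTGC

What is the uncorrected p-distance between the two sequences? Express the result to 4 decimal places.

Differing sites — 3:G/A; 5:C/G; 10:A/G; 15:G/A; 16:A/T; 17:G/T; 21:C/A; 22:G/A; 23:T/C; 24:G/T; 25:G/T; 27:T/C; 33:C/A; 35:T/A; 41:G/T.
There are 15 differences over 45 sites, so p = 15/45 = 0.3333.

0.3333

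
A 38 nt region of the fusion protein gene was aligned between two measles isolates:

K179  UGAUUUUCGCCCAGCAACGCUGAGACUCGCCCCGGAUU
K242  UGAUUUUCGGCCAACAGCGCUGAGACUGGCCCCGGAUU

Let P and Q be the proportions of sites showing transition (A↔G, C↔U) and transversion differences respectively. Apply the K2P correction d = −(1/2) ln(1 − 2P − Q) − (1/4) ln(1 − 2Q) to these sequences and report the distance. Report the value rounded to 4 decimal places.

0.1137

Mismatches occur at site 10 (C/G, transversion), site 14 (G/A, transition), site 17 (A/G, transition), site 28 (C/G, transversion).
Of the 4 differences, 2 transitions and 2 transversions over 38 sites: P = 2/38 = 0.052632, Q = 2/38 = 0.052632.
d = −0.5·ln(0.842104) − 0.25·ln(0.894736) = −0.5·(-0.171852) − 0.25·(-0.111227) = 0.1137.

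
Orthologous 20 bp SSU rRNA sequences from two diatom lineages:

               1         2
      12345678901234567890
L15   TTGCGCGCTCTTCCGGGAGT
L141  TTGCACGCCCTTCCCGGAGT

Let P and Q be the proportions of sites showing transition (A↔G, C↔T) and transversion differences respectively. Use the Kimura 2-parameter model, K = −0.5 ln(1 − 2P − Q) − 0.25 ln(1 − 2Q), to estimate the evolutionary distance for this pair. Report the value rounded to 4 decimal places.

0.1702

Differing sites — 5:G/A (Ti); 9:T/C (Ti); 15:G/C (Tv).
Of the 3 differences, 2 transitions and 1 transversion over 20 sites: P = 2/20 = 0.100000, Q = 1/20 = 0.050000.
d = −0.5·ln(0.750000) − 0.25·ln(0.900000) = −0.5·(-0.287682) − 0.25·(-0.105361) = 0.1702.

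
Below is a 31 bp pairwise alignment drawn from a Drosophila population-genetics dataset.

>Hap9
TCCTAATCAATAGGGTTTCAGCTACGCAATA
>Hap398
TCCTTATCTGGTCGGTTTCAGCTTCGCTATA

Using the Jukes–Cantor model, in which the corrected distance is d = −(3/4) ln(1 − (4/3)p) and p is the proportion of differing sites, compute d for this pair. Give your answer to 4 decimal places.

0.3163

Mismatches occur at site 5 (A→T), site 9 (A→T), site 10 (A→G), site 11 (T→G), site 12 (A→T), site 13 (G→C), site 24 (A→T), site 28 (A→T).
p = 8/31 = 0.258065.
d = −0.75 · ln(1 − (4/3)·0.258065) = −0.75 · ln(0.655913) = −0.75 · (-0.421727) = 0.3163.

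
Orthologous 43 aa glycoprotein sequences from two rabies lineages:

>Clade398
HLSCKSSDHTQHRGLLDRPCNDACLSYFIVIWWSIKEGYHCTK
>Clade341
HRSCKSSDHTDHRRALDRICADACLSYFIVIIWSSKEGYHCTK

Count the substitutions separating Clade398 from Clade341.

8

The sequences differ at positions 2 (L/R), 11 (Q/D), 14 (G/R), 15 (L/A), 19 (P/I), 21 (N/A), 32 (W/I), 35 (I/S).
That gives 8 mismatches out of 43 aligned sites, so the Hamming distance is 8.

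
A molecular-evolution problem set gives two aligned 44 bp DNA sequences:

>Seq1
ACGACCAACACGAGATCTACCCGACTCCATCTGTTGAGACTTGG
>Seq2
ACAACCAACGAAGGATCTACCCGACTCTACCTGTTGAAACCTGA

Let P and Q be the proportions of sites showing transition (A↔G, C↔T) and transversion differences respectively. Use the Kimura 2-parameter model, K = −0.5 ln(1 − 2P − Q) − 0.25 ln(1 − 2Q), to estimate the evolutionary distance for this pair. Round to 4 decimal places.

Differing sites — 3:G/A (Ti); 10:A/G (Ti); 11:C/A (Tv); 12:G/A (Ti); 13:A/G (Ti); 28:C/T (Ti); 30:T/C (Ti); 38:G/A (Ti); 41:T/C (Ti); 44:G/A (Ti).
Of the 10 differences, 9 transitions and 1 transversion over 44 sites: P = 9/44 = 0.204545, Q = 1/44 = 0.022727.
d = −0.5·ln(0.568183) − 0.25·ln(0.954546) = −0.5·(-0.565312) − 0.25·(-0.046519) = 0.2943.

0.2943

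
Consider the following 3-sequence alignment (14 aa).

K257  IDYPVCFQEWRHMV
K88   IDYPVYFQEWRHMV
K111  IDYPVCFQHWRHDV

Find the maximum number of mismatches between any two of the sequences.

3

Pairwise Hamming distances:
  K257 vs K88: 1
  K257 vs K111: 2
  K88 vs K111: 3
The largest is 3, between K88 and K111.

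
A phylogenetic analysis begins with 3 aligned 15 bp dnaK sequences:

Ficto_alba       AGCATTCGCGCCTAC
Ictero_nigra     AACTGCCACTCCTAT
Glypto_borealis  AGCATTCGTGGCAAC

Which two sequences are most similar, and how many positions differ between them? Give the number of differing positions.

Pairwise Hamming distances:
  Ficto_alba vs Ictero_nigra: 7
  Ficto_alba vs Glypto_borealis: 3
  Ictero_nigra vs Glypto_borealis: 10
The smallest is 3, between Ficto_alba and Glypto_borealis.

3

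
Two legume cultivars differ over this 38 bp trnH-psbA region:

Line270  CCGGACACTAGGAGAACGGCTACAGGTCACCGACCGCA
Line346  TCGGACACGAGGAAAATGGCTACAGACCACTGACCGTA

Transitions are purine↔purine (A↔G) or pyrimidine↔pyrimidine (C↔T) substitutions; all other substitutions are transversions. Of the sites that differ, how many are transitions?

7

Differing sites — 1:C/T (Ti); 9:T/G (Tv); 14:G/A (Ti); 17:C/T (Ti); 26:G/A (Ti); 27:T/C (Ti); 31:C/T (Ti); 37:C/T (Ti).
Of the 8 differences, 7 transitions and 1 transversion, so the answer is 7.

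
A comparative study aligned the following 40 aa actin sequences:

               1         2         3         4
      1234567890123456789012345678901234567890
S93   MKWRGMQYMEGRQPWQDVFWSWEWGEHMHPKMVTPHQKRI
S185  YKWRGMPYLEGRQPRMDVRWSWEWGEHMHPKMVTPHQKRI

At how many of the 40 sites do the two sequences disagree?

Mismatches occur at site 1 (M/Y), site 7 (Q/P), site 9 (M/L), site 15 (W/R), site 16 (Q/M), site 19 (F/R).
That gives 6 mismatches out of 40 aligned sites, so the Hamming distance is 6.

6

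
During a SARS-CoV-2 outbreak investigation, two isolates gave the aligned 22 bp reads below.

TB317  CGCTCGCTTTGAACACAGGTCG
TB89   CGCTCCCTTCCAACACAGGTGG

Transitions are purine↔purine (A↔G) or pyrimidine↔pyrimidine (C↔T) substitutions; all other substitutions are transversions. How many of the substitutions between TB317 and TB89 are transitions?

Differing sites — 6:G/C (Tv); 10:T/C (Ti); 11:G/C (Tv); 21:C/G (Tv).
Of the 4 differences, 1 transition and 3 transversions, so the answer is 1.

1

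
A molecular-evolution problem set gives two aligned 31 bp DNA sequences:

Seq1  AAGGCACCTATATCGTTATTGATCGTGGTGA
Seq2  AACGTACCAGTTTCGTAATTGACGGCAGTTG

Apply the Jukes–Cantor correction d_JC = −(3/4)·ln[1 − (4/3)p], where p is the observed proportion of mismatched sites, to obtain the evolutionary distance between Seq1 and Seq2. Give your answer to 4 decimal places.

The sequences differ at positions 3 (G/C), 5 (C/T), 9 (T/A), 10 (A/G), 12 (A/T), 17 (T/A), 23 (T/C), 24 (C/G), 26 (T/C), 27 (G/A), 30 (G/T), 31 (A/G).
p = 12/31 = 0.387097.
d = −0.75 · ln(1 − (4/3)·0.387097) = −0.75 · ln(0.483871) = −0.75 · (-0.725937) = 0.5445.

0.5445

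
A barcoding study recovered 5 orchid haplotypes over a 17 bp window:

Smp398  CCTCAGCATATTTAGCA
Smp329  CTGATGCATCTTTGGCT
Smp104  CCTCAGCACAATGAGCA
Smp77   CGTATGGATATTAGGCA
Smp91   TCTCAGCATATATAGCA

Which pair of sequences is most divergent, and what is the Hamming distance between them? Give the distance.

10

Pairwise Hamming distances:
  Smp398 vs Smp329: 7
  Smp398 vs Smp104: 3
  Smp398 vs Smp77: 6
  Smp398 vs Smp91: 2
  Smp329 vs Smp104: 10
  Smp329 vs Smp77: 6
  Smp329 vs Smp91: 9
  Smp104 vs Smp77: 8
  Smp104 vs Smp91: 5
  Smp77 vs Smp91: 8
The largest is 10, between Smp329 and Smp104.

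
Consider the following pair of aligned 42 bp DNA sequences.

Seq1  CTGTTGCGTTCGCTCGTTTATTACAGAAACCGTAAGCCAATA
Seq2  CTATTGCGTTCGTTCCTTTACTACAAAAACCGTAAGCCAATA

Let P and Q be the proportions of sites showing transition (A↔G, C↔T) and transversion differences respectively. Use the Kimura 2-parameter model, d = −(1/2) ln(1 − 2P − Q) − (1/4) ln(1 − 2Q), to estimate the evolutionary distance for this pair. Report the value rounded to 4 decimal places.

0.1328

Mismatches occur at site 3 (G/A, transition), site 13 (C/T, transition), site 16 (G/C, transversion), site 21 (T/C, transition), site 26 (G/A, transition).
Of the 5 differences, 4 transitions and 1 transversion over 42 sites: P = 4/42 = 0.095238, Q = 1/42 = 0.023810.
d = −0.5·ln(0.785714) − 0.25·ln(0.952380) = −0.5·(-0.241162) − 0.25·(-0.048791) = 0.1328.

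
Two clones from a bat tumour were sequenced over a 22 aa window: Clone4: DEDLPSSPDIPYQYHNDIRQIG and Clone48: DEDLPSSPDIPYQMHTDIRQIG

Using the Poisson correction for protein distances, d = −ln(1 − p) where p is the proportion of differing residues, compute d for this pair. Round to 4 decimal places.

The sequences differ at positions 14 (Y/M), 16 (N/T).
p = 2/22 = 0.090909.
d = −ln(1 − 0.090909) = −ln(0.909091) = 0.0953.

0.0953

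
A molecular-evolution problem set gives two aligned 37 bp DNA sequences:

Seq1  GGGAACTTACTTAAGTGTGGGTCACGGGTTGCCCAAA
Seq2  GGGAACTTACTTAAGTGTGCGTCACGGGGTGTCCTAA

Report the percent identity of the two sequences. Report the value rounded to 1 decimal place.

Mismatches occur at site 20 (G→C), site 29 (T→G), site 32 (C→T), site 35 (A→T).
33 of the 37 sites match, so the percent identity is 33/37 × 100 = 89.2%.

89.2%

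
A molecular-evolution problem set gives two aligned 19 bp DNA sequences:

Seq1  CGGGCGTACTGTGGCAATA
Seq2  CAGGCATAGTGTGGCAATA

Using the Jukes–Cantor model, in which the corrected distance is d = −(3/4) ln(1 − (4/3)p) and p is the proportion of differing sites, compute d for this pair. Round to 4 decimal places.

0.1773

Differing sites — 2:G/A; 6:G/A; 9:C/G.
p = 3/19 = 0.157895.
d = −0.75 · ln(1 − (4/3)·0.157895) = −0.75 · ln(0.789473) = −0.75 · (-0.236390) = 0.1773.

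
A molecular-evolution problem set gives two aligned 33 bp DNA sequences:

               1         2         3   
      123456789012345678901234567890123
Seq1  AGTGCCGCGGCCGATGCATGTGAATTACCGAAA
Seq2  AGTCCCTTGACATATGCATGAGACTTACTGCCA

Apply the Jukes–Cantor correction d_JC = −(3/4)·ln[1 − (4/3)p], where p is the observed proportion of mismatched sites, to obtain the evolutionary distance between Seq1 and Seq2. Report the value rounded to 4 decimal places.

Mismatches occur at site 4 (G/C), site 7 (G/T), site 8 (C/T), site 10 (G/A), site 12 (C/A), site 13 (G/T), site 21 (T/A), site 24 (A/C), site 29 (C/T), site 31 (A/C), site 32 (A/C).
p = 11/33 = 0.333333.
d = −0.75 · ln(1 − (4/3)·0.333333) = −0.75 · ln(0.555556) = −0.75 · (-0.587786) = 0.4408.

0.4408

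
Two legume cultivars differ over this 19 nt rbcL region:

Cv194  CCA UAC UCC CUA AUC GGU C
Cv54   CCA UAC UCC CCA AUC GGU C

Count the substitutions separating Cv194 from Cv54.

1

Differing sites — 11:U/C.
That gives 1 mismatch out of 19 aligned sites, so the Hamming distance is 1.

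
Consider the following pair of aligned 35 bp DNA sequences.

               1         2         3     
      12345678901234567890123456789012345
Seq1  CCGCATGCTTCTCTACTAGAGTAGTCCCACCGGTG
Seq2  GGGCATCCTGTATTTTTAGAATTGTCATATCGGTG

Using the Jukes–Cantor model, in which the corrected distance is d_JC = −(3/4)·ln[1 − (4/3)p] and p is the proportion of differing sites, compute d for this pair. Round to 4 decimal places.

0.5716

Differing sites — 1:C/G; 2:C/G; 7:G/C; 10:T/G; 11:C/T; 12:T/A; 13:C/T; 15:A/T; 16:C/T; 21:G/A; 23:A/T; 27:C/A; 28:C/T; 30:C/T.
p = 14/35 = 0.400000.
d = −0.75 · ln(1 − (4/3)·0.400000) = −0.75 · ln(0.466667) = −0.75 · (-0.762139) = 0.5716.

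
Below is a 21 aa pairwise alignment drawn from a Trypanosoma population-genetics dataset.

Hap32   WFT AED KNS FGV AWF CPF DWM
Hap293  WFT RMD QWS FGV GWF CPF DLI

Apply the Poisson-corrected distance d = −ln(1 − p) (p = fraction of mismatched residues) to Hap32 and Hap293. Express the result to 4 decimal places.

0.4055

Mismatches occur at site 4 (A/R), site 5 (E/M), site 7 (K/Q), site 8 (N/W), site 13 (A/G), site 20 (W/L), site 21 (M/I).
p = 7/21 = 0.333333.
d = −ln(1 − 0.333333) = −ln(0.666667) = 0.4055.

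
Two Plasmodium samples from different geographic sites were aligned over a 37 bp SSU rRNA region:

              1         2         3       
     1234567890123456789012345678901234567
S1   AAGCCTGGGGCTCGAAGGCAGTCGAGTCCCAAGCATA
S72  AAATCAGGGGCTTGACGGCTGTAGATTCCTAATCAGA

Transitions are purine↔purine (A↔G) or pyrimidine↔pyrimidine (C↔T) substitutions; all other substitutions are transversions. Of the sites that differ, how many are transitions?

4

Mismatches occur at site 3 (G/A, transition), site 4 (C/T, transition), site 6 (T/A, transversion), site 13 (C/T, transition), site 16 (A/C, transversion), site 20 (A/T, transversion), site 23 (C/A, transversion), site 26 (G/T, transversion), site 30 (C/T, transition), site 33 (G/T, transversion), site 36 (T/G, transversion).
Of the 11 differences, 4 transitions and 7 transversions, so the answer is 4.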